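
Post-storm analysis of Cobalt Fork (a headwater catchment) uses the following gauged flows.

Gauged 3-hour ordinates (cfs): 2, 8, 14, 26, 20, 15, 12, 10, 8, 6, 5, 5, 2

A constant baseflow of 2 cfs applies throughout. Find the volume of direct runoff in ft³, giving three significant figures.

V ≈ 1.16 × 10^6 ft³

Direct-runoff ordinates (Q − Q_b): 0.0, 6.0, 12.0, 24.0, 18.0, 13.0, 10.0, 8.0, 6.0, 4.0, 3.0, 3.0, 0.0 cfs.
ΣQ_DR = 107.0 cfs.
With Δt = 3 h = 10800 s, V = ΣQ_DR · Δt = 107.0 × 10800 = 1.16 × 10^6 ft³.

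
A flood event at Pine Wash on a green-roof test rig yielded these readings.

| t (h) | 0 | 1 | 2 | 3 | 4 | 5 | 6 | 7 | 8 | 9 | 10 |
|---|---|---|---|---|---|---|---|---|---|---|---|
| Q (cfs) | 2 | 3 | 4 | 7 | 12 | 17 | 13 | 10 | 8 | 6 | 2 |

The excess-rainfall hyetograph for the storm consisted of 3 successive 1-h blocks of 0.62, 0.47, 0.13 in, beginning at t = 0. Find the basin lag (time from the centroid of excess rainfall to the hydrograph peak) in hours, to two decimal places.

Centroid of excess rainfall: t_c = Σ P_i·t̄_i / ΣP_i = 1.0984 h (block centres at 0.5, 1.5, 2.5 h).
Hydrograph peak occurs at t = 5 h, so basin lag t_L = 5 − 1.0984 = 3.90 h.

t_L ≈ 3.90 h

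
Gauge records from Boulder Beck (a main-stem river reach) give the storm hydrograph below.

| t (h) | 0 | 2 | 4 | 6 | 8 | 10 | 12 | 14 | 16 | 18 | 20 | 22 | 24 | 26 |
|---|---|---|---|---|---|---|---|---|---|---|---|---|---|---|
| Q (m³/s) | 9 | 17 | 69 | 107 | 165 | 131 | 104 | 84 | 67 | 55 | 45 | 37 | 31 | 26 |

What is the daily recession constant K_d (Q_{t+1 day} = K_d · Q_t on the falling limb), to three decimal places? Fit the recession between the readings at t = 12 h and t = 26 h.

K_d ≈ 0.093

Between t = 12 h and t = 26 h the flow falls from 104 to 26 m³/s over 7×2 h = 14 h.
Per-interval ratio K = (26/104)^(1/7) = 0.8203; K_d = K^(24/2) = 0.093.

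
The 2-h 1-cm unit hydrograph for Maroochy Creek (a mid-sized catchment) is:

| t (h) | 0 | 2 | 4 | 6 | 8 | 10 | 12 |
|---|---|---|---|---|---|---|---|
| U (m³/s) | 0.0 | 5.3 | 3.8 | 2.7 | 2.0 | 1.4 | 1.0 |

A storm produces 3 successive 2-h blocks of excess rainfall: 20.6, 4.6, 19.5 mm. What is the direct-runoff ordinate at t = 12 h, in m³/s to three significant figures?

By discrete convolution, Q_j = Σ (P_i / 10 mm) · U_{j−i}.
At t = 12 h (j=6): Q = (20.6/10)·1.0 + (4.6/10)·1.4 + (19.5/10)·2.0 = 6.60 m³/s.

Q ≈ 6.60 m³/s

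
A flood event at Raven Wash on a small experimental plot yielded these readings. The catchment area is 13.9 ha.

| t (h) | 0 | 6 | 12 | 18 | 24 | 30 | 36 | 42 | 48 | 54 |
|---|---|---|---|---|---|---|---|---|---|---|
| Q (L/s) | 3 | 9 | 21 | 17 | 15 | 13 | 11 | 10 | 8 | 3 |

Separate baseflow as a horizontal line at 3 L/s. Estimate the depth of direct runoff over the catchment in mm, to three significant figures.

d ≈ 12.4 mm

Direct runoff: 0.0, 6.0, 18.0, 14.0, 12.0, 10.0, 8.0, 7.0, 5.0, 0.0 L/s; ΣQ_DR = 80.00 L/s.
V = ΣQ_DR · Δt = 80.00 × 21600 s = 1.728 × 10^6 L.
Over A = 13.9 ha, depth = V / A = 12.4 mm.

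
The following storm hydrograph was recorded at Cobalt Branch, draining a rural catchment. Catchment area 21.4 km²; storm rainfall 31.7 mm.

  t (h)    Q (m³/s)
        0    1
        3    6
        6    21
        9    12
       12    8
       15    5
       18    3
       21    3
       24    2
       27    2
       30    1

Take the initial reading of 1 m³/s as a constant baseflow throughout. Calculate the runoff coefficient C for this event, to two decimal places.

C ≈ 0.84

ΣQ_DR = 53.00 m³/s; V = ΣQ_DR·Δt = 5.724 × 10^5 m³.
Runoff depth d = V / A = 26.75 mm.
C = d / P = 26.75 / 31.7 = 0.84.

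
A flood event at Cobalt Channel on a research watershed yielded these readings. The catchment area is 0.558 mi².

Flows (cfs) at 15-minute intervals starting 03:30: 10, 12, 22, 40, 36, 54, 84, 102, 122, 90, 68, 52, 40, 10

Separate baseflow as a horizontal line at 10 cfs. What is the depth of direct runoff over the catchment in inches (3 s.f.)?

d ≈ 0.418 in

Direct runoff: 0.0, 2.0, 12.0, 30.0, 26.0, 44.0, 74.0, 92.0, 112.0, 80.0, 58.0, 42.0, 30.0, 0.0 cfs; ΣQ_DR = 602.0 cfs.
V = ΣQ_DR · Δt = 602.0 × 900 s = 5.418 × 10^5 ft³.
Over A = 0.558 mi², depth = V / A = 0.418 in.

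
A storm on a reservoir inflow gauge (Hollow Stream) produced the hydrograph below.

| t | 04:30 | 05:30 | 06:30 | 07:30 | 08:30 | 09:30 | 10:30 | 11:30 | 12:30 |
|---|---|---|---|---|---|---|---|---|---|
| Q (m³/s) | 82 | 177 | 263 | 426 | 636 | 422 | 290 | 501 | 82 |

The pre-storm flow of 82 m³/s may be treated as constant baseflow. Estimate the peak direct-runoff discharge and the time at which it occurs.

Subtracting baseflow gives direct-runoff ordinates: 0.0, 95.0, 181.0, 344.0, 554.0, 340.0, 208.0, 419.0, 0.0 m³/s.
The maximum is 554.0 m³/s, occurring at the reading for t = 08:30.

Q_p = 554.0 m³/s at t = 08:30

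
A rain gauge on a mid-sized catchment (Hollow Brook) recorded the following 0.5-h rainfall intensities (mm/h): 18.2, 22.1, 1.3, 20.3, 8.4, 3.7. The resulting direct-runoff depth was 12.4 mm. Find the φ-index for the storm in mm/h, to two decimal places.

φ ≈ 11.93 mm/h

Only the 3 blocks with intensity above φ contribute runoff: 18.2, 22.1, 20.3 mm/h.
Σ(I−φ)·Δt = d  ⇒  (18.2+22.1+20.3 − 3φ)·0.5 = 12.4
φ = (60.60 − 12.4/0.5) / 3 = 11.93 mm/h.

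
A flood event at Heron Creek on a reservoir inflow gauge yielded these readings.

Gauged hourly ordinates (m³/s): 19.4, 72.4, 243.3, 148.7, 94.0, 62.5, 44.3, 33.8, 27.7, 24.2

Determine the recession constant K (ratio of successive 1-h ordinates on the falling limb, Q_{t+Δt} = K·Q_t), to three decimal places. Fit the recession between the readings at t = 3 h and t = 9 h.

K ≈ 0.739

Using the recession-limb readings at t = 3 h and t = 9 h: Q falls from 148.7 to 24.2 m³/s over 6 intervals.
K = (Q₂/Q₁)^(1/6) = (24.2/148.7)^(1/6) = 0.739.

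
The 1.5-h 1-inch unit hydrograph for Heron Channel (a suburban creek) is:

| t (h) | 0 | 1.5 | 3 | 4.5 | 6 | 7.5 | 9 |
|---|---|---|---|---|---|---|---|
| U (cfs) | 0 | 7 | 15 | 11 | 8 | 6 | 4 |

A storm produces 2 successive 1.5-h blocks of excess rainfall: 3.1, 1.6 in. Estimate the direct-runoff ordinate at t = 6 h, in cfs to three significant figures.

By discrete convolution, Q_j = Σ (P_i / 1 in) · U_{j−i}.
At t = 6 h (j=4): Q = (3.1/1)·8 + (1.6/1)·11 = 42.4 cfs.

Q ≈ 42.4 cfs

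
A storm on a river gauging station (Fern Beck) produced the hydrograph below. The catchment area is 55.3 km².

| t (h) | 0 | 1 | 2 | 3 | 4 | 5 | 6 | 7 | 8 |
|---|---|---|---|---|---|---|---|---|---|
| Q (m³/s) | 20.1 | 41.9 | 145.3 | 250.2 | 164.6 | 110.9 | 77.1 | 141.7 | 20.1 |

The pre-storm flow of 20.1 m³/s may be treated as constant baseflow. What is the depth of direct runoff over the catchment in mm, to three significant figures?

d ≈ 51.5 mm

Direct runoff: 0.0, 21.8, 125.2, 230.1, 144.5, 90.8, 57.0, 121.6, 0.0 m³/s; ΣQ_DR = 791.0 m³/s.
V = ΣQ_DR · Δt = 791.0 × 3600 s = 2.848 × 10^6 m³.
Over A = 55.3 km², depth = V / A = 51.5 mm.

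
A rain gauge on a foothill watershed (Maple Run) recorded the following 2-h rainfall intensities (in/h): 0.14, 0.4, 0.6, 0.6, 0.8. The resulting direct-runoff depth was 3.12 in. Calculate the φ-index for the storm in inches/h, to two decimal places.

φ ≈ 0.21 in/h

Only the 4 blocks with intensity above φ contribute runoff: 0.4, 0.6, 0.6, 0.8 in/h.
Σ(I−φ)·Δt = d  ⇒  (0.4+0.6+0.6+0.8 − 4φ)·2 = 3.12
φ = (2.400 − 3.12/2) / 4 = 0.21 in/h.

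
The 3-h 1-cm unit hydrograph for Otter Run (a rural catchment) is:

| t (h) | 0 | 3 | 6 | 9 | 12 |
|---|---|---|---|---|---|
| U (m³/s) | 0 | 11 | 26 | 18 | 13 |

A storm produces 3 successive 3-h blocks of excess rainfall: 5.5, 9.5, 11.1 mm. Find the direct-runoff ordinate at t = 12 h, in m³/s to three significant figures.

By discrete convolution, Q_j = Σ (P_i / 10 mm) · U_{j−i}.
At t = 12 h (j=4): Q = (5.5/10)·13 + (9.5/10)·18 + (11.1/10)·26 = 53.1 m³/s.

Q ≈ 53.1 m³/s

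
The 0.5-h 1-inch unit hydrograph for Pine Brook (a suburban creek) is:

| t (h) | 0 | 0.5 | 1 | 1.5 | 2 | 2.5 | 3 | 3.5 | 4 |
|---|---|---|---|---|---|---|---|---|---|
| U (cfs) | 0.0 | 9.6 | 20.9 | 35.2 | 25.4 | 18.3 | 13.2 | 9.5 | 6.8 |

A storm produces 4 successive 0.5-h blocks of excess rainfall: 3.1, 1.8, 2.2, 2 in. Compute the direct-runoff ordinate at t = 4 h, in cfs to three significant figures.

By discrete convolution, Q_j = Σ (P_i / 1 in) · U_{j−i}.
At t = 4 h (j=8): Q = (3.1/1)·6.8 + (1.8/1)·9.5 + (2.2/1)·13.2 + (2/1)·18.3 = 104 cfs.

Q ≈ 104 cfs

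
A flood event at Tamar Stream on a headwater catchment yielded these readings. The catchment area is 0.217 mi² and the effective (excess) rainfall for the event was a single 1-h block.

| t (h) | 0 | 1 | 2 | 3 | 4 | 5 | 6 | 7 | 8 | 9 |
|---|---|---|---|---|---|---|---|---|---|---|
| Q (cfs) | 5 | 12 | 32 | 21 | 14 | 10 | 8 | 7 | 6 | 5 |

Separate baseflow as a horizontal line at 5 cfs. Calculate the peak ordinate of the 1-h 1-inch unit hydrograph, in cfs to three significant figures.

U_p ≈ 54.0 cfs

Direct runoff: 0.0, 7.0, 27.0, 16.0, 9.0, 5.0, 3.0, 2.0, 1.0, 0.0 cfs; ΣQ_DR = 70.00 cfs, peak = 27.0 cfs.
Runoff depth d = ΣQ_DR·Δt / A = 70.00 × 3600 / (0.217 mi²) = 0.4999 in.
The 1-inch UH is the DRH scaled by (1 in)/d, so U_p = 27.0 × 1/0.4999 = 54.0 cfs.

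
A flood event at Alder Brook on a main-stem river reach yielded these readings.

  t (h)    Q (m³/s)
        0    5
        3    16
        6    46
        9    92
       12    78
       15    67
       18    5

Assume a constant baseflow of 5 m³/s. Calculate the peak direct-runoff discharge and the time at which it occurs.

Q_p = 87.0 m³/s at t = 9 h

Subtracting baseflow gives direct-runoff ordinates: 0.0, 11.0, 41.0, 87.0, 73.0, 62.0, 0.0 m³/s.
The maximum is 87.0 m³/s, occurring at the reading for t = 9 h.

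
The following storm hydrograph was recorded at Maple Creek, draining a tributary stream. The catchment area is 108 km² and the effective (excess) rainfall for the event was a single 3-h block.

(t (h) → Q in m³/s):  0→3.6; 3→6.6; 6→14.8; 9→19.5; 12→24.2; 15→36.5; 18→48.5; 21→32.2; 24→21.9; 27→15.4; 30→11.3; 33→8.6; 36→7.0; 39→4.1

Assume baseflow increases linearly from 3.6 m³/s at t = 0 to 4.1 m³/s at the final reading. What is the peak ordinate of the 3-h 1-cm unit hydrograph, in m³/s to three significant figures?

Direct runoff: 0.00, 2.96, 11.12, 15.78, 20.45, 32.71, 44.67, 28.33, 17.99, 11.45, 7.32, 4.58, 2.94, 0.00 m³/s; ΣQ_DR = 200.3 m³/s, peak = 44.67 m³/s.
Runoff depth d = ΣQ_DR·Δt / A = 200.3 × 10800 / (108 km²) = 20.03 mm.
The 1-cm UH is the DRH scaled by (10 mm)/d, so U_p = 44.67 × 10/20.03 = 22.3 m³/s.

U_p ≈ 22.3 m³/s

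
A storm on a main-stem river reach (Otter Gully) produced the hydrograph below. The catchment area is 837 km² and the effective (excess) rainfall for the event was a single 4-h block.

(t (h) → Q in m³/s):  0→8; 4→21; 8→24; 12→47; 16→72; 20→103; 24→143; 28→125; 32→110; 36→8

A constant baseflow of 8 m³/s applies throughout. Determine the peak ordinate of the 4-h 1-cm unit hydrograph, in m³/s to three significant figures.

Direct runoff: 0.0, 13.0, 16.0, 39.0, 64.0, 95.0, 135.0, 117.0, 102.0, 0.0 m³/s; ΣQ_DR = 581.0 m³/s, peak = 135.0 m³/s.
Runoff depth d = ΣQ_DR·Δt / A = 581.0 × 14400 / (837 km²) = 9.996 mm.
The 1-cm UH is the DRH scaled by (10 mm)/d, so U_p = 135.0 × 10/9.996 = 135 m³/s.

U_p ≈ 135 m³/s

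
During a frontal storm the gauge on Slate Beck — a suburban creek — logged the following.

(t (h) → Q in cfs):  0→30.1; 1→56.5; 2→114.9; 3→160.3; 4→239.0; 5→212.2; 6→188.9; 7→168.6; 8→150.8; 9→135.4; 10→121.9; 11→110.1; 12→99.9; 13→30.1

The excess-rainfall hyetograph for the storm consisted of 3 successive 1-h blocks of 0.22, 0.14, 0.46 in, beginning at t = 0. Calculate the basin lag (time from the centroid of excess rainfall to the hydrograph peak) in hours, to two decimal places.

t_L ≈ 2.21 h

Centroid of excess rainfall: t_c = Σ P_i·t̄_i / ΣP_i = 1.7927 h (block centres at 0.5, 1.5, 2.5 h).
Hydrograph peak occurs at t = 4 h, so basin lag t_L = 4 − 1.7927 = 2.21 h.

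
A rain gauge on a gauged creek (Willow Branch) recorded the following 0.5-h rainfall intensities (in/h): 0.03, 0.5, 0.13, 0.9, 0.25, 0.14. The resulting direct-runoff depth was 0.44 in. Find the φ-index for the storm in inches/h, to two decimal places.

φ ≈ 0.26 in/h

Only the 2 blocks with intensity above φ contribute runoff: 0.5, 0.9 in/h.
Σ(I−φ)·Δt = d  ⇒  (0.5+0.9 − 2φ)·0.5 = 0.44
φ = (1.400 − 0.44/0.5) / 2 = 0.26 in/h.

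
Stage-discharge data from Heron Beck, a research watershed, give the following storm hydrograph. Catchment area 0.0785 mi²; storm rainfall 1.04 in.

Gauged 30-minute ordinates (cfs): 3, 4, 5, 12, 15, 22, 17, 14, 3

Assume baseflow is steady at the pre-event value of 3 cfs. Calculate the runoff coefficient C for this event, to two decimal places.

C ≈ 0.65

ΣQ_DR = 68.00 cfs; V = ΣQ_DR·Δt = 1.224 × 10^5 ft³.
Runoff depth d = V / A = 0.6712 in.
C = d / P = 0.6712 / 1.04 = 0.65.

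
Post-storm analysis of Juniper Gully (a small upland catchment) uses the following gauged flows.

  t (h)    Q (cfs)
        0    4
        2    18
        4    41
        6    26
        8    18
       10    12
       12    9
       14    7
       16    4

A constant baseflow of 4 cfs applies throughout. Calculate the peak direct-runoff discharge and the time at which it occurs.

Q_p = 37.0 cfs at t = 4 h

Subtracting baseflow gives direct-runoff ordinates: 0.0, 14.0, 37.0, 22.0, 14.0, 8.0, 5.0, 3.0, 0.0 cfs.
The maximum is 37.0 cfs, occurring at the reading for t = 4 h.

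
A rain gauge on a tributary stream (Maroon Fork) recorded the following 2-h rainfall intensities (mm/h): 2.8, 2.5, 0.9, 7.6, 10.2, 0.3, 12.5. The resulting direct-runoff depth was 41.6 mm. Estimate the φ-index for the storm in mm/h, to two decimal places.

φ ≈ 3.17 mm/h

Only the 3 blocks with intensity above φ contribute runoff: 7.6, 10.2, 12.5 mm/h.
Σ(I−φ)·Δt = d  ⇒  (7.6+10.2+12.5 − 3φ)·2 = 41.6
φ = (30.30 − 41.6/2) / 3 = 3.17 mm/h.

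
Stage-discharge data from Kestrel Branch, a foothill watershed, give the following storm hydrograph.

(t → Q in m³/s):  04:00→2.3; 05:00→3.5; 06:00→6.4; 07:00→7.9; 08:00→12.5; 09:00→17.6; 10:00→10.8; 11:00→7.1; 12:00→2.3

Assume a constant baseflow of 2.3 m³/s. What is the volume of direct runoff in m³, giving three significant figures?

V ≈ 1.79 × 10^5 m³

Direct-runoff ordinates (Q − Q_b): 0.0, 1.2, 4.1, 5.6, 10.2, 15.3, 8.5, 4.8, 0.0 m³/s.
ΣQ_DR = 49.70 m³/s.
With Δt = 1 h = 3600 s, V = ΣQ_DR · Δt = 49.70 × 3600 = 1.79 × 10^5 m³.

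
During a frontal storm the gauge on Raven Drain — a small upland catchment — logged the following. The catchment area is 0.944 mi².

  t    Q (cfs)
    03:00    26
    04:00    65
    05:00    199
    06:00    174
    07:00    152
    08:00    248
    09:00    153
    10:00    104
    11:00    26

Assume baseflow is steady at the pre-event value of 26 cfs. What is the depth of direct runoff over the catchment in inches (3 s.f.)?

d ≈ 1.50 in

Direct runoff: 0.0, 39.0, 173.0, 148.0, 126.0, 222.0, 127.0, 78.0, 0.0 cfs; ΣQ_DR = 913.0 cfs.
V = ΣQ_DR · Δt = 913.0 × 3600 s = 3.287 × 10^6 ft³.
Over A = 0.944 mi², depth = V / A = 1.50 in.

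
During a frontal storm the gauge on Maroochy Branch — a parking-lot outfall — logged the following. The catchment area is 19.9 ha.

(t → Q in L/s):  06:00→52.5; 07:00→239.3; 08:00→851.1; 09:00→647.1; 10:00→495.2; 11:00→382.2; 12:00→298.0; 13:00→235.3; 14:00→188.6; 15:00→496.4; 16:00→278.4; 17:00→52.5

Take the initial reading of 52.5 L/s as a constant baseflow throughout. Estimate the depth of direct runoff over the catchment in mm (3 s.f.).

d ≈ 64.9 mm

Direct runoff: 0.0, 186.8, 798.6, 594.6, 442.7, 329.7, 245.5, 182.8, 136.1, 443.9, 225.9, 0.0 L/s; ΣQ_DR = 3587 L/s.
V = ΣQ_DR · Δt = 3587 × 3600 s = 1.291 × 10^7 L.
Over A = 19.9 ha, depth = V / A = 64.9 mm.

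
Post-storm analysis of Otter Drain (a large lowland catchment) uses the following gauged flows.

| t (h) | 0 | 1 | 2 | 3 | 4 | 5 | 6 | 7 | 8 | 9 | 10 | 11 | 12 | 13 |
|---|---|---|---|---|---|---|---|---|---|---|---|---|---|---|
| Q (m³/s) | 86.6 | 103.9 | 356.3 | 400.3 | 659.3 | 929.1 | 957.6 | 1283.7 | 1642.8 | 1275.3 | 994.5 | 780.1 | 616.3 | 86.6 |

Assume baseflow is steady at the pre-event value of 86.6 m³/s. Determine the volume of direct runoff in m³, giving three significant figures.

V ≈ 3.23 × 10^7 m³

Direct-runoff ordinates (Q − Q_b): 0.0, 17.3, 269.7, 313.7, 572.7, 842.5, 871.0, 1197.1, 1556.2, 1188.7, 907.9, 693.5, 529.7, 0.0 m³/s.
ΣQ_DR = 8960 m³/s.
With Δt = 1 h = 3600 s, V = ΣQ_DR · Δt = 8960 × 3600 = 3.23 × 10^7 m³.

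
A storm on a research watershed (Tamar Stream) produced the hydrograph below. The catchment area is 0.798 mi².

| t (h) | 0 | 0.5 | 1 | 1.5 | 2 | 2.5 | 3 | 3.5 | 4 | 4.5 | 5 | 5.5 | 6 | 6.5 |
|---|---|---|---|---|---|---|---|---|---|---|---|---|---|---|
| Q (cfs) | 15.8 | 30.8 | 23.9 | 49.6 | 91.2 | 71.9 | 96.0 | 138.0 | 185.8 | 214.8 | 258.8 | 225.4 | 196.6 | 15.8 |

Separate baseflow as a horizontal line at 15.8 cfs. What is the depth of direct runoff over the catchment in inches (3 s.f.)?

d ≈ 1.35 in

Direct runoff: 0.0, 15.0, 8.1, 33.8, 75.4, 56.1, 80.2, 122.2, 170.0, 199.0, 243.0, 209.6, 180.8, 0.0 cfs; ΣQ_DR = 1393 cfs.
V = ΣQ_DR · Δt = 1393 × 1800 s = 2.508 × 10^6 ft³.
Over A = 0.798 mi², depth = V / A = 1.35 in.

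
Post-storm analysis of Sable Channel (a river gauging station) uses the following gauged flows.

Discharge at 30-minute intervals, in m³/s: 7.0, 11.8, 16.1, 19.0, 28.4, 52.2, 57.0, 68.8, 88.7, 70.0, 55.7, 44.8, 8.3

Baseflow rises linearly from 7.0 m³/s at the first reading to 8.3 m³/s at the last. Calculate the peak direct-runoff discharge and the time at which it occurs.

Q_p = 80.83 m³/s at t = 4 h

Subtracting baseflow gives direct-runoff ordinates: 0.00, 4.69, 8.88, 11.68, 20.97, 44.66, 49.35, 61.04, 80.83, 62.02, 47.62, 36.61, 0.00 m³/s.
The maximum is 80.83 m³/s, occurring at the reading for t = 4 h.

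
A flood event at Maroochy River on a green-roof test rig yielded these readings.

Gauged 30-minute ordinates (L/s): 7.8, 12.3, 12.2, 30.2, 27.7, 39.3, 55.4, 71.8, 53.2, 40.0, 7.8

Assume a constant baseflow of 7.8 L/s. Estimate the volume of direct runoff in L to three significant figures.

Direct-runoff ordinates (Q − Q_b): 0.0, 4.5, 4.4, 22.4, 19.9, 31.5, 47.6, 64.0, 45.4, 32.2, 0.0 L/s.
ΣQ_DR = 271.9 L/s.
With Δt = 0.5 h = 1800 s, V = ΣQ_DR · Δt = 271.9 × 1800 = 4.89 × 10^5 L.

V ≈ 4.89 × 10^5 L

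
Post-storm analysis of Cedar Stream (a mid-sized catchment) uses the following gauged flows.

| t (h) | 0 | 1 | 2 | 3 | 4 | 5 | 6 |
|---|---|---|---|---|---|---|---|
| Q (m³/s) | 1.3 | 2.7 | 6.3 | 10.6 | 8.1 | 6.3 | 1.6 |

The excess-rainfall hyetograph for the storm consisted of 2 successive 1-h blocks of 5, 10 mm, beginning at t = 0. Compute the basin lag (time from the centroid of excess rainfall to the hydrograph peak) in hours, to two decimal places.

Centroid of excess rainfall: t_c = Σ P_i·t̄_i / ΣP_i = 1.1667 h (block centres at 0.5, 1.5 h).
Hydrograph peak occurs at t = 3 h, so basin lag t_L = 3 − 1.1667 = 1.83 h.

t_L ≈ 1.83 h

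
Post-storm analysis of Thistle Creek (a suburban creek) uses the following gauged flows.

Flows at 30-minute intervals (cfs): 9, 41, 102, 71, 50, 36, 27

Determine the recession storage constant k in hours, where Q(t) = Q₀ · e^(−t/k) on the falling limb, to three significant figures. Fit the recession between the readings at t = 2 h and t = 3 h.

On the falling limb, Q drops from 50 to 27 cfs between t = 2 h and t = 3 h (Δt = 1 h).
k = −Δt / ln(Q₂/Q₁) = −1 / ln(27/50) = 1.62 h.

k ≈ 1.62 h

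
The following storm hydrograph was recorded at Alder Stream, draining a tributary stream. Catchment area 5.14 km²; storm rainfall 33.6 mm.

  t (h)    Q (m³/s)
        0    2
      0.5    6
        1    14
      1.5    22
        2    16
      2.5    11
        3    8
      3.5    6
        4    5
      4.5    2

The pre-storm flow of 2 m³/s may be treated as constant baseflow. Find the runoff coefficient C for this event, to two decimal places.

C ≈ 0.75

ΣQ_DR = 72.00 m³/s; V = ΣQ_DR·Δt = 1.296 × 10^5 m³.
Runoff depth d = V / A = 25.21 mm.
C = d / P = 25.21 / 33.6 = 0.75.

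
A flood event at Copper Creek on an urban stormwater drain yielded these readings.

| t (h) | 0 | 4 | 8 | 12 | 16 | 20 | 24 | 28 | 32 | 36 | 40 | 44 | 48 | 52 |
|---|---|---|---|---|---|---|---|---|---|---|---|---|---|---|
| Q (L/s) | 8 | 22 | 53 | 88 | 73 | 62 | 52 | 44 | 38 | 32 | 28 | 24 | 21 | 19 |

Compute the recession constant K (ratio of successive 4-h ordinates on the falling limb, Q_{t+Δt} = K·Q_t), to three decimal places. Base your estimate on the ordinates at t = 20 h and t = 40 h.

K ≈ 0.853

Using the recession-limb readings at t = 20 h and t = 40 h: Q falls from 62 to 28 L/s over 5 intervals.
K = (Q₂/Q₁)^(1/5) = (28/62)^(1/5) = 0.853.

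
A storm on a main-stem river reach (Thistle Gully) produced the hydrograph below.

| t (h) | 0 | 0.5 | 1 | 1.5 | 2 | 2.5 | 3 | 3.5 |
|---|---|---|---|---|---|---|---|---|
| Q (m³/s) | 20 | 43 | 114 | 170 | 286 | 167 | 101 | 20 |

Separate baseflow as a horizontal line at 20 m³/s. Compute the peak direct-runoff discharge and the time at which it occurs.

Q_p = 266.0 m³/s at t = 2 h

Subtracting baseflow gives direct-runoff ordinates: 0.0, 23.0, 94.0, 150.0, 266.0, 147.0, 81.0, 0.0 m³/s.
The maximum is 266.0 m³/s, occurring at the reading for t = 2 h.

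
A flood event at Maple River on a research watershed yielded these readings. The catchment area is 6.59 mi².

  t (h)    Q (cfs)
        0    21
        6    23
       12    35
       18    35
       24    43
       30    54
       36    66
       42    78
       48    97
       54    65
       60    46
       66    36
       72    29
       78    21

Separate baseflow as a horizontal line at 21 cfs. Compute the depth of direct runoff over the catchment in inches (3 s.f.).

Direct runoff: 0.0, 2.0, 14.0, 14.0, 22.0, 33.0, 45.0, 57.0, 76.0, 44.0, 25.0, 15.0, 8.0, 0.0 cfs; ΣQ_DR = 355.0 cfs.
V = ΣQ_DR · Δt = 355.0 × 21600 s = 7.668 × 10^6 ft³.
Over A = 6.59 mi², depth = V / A = 0.501 in.

d ≈ 0.501 in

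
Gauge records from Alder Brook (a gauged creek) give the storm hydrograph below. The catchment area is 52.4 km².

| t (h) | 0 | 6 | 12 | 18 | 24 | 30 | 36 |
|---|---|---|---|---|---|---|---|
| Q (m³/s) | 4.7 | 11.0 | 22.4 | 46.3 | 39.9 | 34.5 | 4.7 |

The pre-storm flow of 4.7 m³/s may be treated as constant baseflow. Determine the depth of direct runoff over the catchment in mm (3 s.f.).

d ≈ 53.8 mm

Direct runoff: 0.0, 6.3, 17.7, 41.6, 35.2, 29.8, 0.0 m³/s; ΣQ_DR = 130.6 m³/s.
V = ΣQ_DR · Δt = 130.6 × 21600 s = 2.821 × 10^6 m³.
Over A = 52.4 km², depth = V / A = 53.8 mm.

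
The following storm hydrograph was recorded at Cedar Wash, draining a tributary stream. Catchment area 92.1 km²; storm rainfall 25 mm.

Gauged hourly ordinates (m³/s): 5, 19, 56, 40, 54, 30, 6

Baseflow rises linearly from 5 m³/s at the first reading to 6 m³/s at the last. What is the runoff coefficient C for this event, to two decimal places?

C ≈ 0.27

ΣQ_DR = 171.5 m³/s; V = ΣQ_DR·Δt = 6.174 × 10^5 m³.
Runoff depth d = V / A = 6.704 mm.
C = d / P = 6.704 / 25 = 0.27.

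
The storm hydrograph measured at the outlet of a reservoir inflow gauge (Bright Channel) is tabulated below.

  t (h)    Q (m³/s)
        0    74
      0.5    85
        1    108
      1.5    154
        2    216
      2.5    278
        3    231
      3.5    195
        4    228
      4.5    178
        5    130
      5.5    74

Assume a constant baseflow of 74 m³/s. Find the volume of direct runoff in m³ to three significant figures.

V ≈ 1.91 × 10^6 m³

Direct-runoff ordinates (Q − Q_b): 0.0, 11.0, 34.0, 80.0, 142.0, 204.0, 157.0, 121.0, 154.0, 104.0, 56.0, 0.0 m³/s.
ΣQ_DR = 1063 m³/s.
With Δt = 0.5 h = 1800 s, V = ΣQ_DR · Δt = 1063 × 1800 = 1.91 × 10^6 m³.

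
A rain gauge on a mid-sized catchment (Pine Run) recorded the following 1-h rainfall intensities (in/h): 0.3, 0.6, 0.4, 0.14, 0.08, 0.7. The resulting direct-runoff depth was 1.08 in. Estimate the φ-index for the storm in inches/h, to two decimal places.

φ ≈ 0.23 in/h

Only the 4 blocks with intensity above φ contribute runoff: 0.3, 0.6, 0.4, 0.7 in/h.
Σ(I−φ)·Δt = d  ⇒  (0.3+0.6+0.4+0.7 − 4φ)·1 = 1.08
φ = (2.000 − 1.08/1) / 4 = 0.23 in/h.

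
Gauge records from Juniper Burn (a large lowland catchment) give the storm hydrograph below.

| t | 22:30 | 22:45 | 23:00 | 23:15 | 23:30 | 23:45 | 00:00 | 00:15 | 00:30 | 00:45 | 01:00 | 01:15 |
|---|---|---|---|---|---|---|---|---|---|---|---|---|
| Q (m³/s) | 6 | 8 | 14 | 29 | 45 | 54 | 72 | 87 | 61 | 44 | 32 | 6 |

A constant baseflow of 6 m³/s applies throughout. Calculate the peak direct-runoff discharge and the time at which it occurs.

Subtracting baseflow gives direct-runoff ordinates: 0.0, 2.0, 8.0, 23.0, 39.0, 48.0, 66.0, 81.0, 55.0, 38.0, 26.0, 0.0 m³/s.
The maximum is 81.0 m³/s, occurring at the reading for t = 00:15.

Q_p = 81.0 m³/s at t = 00:15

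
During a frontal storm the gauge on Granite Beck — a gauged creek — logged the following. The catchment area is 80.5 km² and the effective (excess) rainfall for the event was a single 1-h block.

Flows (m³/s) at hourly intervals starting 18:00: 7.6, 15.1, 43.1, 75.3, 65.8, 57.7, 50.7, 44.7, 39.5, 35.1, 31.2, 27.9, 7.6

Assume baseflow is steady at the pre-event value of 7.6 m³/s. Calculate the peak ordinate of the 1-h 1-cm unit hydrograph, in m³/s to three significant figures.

Direct runoff: 0.0, 7.5, 35.5, 67.7, 58.2, 50.1, 43.1, 37.1, 31.9, 27.5, 23.6, 20.3, 0.0 m³/s; ΣQ_DR = 402.5 m³/s, peak = 67.7 m³/s.
Runoff depth d = ΣQ_DR·Δt / A = 402.5 × 3600 / (80.5 km²) = 18.00 mm.
The 1-cm UH is the DRH scaled by (10 mm)/d, so U_p = 67.7 × 10/18.00 = 37.6 m³/s.

U_p ≈ 37.6 m³/s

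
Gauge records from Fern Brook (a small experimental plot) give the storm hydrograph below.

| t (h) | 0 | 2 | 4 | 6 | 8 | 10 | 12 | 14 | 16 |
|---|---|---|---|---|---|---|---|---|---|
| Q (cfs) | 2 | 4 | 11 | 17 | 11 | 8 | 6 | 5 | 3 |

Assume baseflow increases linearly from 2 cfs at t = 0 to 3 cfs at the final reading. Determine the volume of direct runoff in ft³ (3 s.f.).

V ≈ 3.20 × 10^5 ft³

Direct-runoff ordinates (Q − Q_b): 0.00, 1.88, 8.75, 14.62, 8.50, 5.38, 3.25, 2.12, 0.00 cfs.
ΣQ_DR = 44.50 cfs.
With Δt = 2 h = 7200 s, V = ΣQ_DR · Δt = 44.50 × 7200 = 3.20 × 10^5 ft³.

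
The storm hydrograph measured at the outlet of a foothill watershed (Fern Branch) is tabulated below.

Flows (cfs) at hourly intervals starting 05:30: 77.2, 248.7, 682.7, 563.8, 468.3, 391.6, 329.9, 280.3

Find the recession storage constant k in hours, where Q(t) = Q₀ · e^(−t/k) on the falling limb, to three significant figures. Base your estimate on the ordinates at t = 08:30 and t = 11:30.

k ≈ 5.60 h

On the falling limb, Q drops from 563.8 to 329.9 cfs between t = 08:30 and t = 11:30 (Δt = 3 h).
k = −Δt / ln(Q₂/Q₁) = −3 / ln(329.9/563.8) = 5.60 h.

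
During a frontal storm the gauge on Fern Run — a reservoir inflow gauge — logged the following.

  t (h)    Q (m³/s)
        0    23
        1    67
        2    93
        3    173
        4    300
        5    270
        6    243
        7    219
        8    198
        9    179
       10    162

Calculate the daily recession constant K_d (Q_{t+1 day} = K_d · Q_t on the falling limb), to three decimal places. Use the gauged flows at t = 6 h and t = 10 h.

K_d ≈ 0.088

Between t = 6 h and t = 10 h the flow falls from 243 to 162 m³/s over 4×1 h = 4 h.
Per-interval ratio K = (162/243)^(1/4) = 0.9036; K_d = K^(24/1) = 0.088.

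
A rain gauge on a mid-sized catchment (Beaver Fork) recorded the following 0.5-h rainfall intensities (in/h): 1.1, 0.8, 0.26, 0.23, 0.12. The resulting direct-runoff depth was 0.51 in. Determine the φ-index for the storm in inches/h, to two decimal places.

Only the 2 blocks with intensity above φ contribute runoff: 1.1, 0.8 in/h.
Σ(I−φ)·Δt = d  ⇒  (1.1+0.8 − 2φ)·0.5 = 0.51
φ = (1.900 − 0.51/0.5) / 2 = 0.44 in/h.

φ ≈ 0.44 in/h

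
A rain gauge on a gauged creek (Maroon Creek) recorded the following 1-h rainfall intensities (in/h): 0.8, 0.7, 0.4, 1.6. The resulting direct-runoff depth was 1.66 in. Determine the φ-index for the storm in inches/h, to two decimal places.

Only the 3 blocks with intensity above φ contribute runoff: 0.8, 0.7, 1.6 in/h.
Σ(I−φ)·Δt = d  ⇒  (0.8+0.7+1.6 − 3φ)·1 = 1.66
φ = (3.100 − 1.66/1) / 3 = 0.48 in/h.

φ ≈ 0.48 in/h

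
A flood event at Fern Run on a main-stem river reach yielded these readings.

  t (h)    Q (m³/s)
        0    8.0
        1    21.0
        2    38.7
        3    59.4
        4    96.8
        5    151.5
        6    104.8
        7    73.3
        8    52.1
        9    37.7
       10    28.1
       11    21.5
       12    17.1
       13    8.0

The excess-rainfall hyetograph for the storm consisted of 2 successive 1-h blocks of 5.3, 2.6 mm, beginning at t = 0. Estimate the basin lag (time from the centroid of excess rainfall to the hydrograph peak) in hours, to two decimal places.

Centroid of excess rainfall: t_c = Σ P_i·t̄_i / ΣP_i = 0.8291 h (block centres at 0.5, 1.5 h).
Hydrograph peak occurs at t = 5 h, so basin lag t_L = 5 − 0.8291 = 4.17 h.

t_L ≈ 4.17 h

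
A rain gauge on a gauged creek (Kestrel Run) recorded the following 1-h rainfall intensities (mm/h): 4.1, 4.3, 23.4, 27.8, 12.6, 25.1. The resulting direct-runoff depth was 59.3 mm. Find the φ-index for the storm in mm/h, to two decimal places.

φ ≈ 7.40 mm/h

Only the 4 blocks with intensity above φ contribute runoff: 23.4, 27.8, 12.6, 25.1 mm/h.
Σ(I−φ)·Δt = d  ⇒  (23.4+27.8+12.6+25.1 − 4φ)·1 = 59.3
φ = (88.90 − 59.3/1) / 4 = 7.40 mm/h.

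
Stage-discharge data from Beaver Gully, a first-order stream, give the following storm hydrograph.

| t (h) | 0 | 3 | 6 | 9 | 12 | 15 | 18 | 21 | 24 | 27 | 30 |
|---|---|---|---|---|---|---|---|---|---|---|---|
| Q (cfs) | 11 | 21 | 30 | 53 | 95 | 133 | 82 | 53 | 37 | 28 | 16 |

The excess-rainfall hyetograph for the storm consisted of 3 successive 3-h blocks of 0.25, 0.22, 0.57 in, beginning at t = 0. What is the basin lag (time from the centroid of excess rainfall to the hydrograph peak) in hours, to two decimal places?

Centroid of excess rainfall: t_c = Σ P_i·t̄_i / ΣP_i = 5.4231 h (block centres at 1.5, 4.5, 7.5 h).
Hydrograph peak occurs at t = 15 h, so basin lag t_L = 15 − 5.4231 = 9.58 h.

t_L ≈ 9.58 h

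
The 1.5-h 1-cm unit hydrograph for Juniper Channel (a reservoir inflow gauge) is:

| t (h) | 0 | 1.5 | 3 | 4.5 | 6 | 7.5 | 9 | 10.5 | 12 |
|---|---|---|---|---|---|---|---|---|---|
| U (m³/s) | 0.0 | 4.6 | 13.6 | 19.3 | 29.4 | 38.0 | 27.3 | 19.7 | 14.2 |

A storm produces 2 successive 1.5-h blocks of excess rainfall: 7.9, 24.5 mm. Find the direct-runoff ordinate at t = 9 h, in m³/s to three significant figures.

Q ≈ 115 m³/s

By discrete convolution, Q_j = Σ (P_i / 10 mm) · U_{j−i}.
At t = 9 h (j=6): Q = (7.9/10)·27.3 + (24.5/10)·38.0 = 115 m³/s.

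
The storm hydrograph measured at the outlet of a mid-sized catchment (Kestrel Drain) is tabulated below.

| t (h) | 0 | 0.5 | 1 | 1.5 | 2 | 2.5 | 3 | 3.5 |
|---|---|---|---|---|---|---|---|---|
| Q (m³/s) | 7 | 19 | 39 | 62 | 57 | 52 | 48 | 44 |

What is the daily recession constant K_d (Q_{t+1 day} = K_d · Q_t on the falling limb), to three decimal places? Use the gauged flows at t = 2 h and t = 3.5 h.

K_d ≈ 0.016

Between t = 2 h and t = 3.5 h the flow falls from 57 to 44 m³/s over 3×0.5 h = 1.5 h.
Per-interval ratio K = (44/57)^(1/3) = 0.9173; K_d = K^(24/0.5) = 0.016.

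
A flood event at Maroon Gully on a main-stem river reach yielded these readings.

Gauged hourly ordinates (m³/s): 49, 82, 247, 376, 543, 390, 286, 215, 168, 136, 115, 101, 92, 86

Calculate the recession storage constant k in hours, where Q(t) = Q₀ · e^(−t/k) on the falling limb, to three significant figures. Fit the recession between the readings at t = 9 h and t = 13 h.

On the falling limb, Q drops from 136 to 86 m³/s between t = 9 h and t = 13 h (Δt = 4 h).
k = −Δt / ln(Q₂/Q₁) = −4 / ln(86/136) = 8.73 h.

k ≈ 8.73 h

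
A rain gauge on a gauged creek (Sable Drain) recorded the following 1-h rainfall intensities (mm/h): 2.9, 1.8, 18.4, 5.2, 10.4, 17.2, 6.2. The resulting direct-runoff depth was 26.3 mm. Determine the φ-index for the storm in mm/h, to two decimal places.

Only the 3 blocks with intensity above φ contribute runoff: 18.4, 10.4, 17.2 mm/h.
Σ(I−φ)·Δt = d  ⇒  (18.4+10.4+17.2 − 3φ)·1 = 26.3
φ = (46.00 − 26.3/1) / 3 = 6.57 mm/h.

φ ≈ 6.57 mm/h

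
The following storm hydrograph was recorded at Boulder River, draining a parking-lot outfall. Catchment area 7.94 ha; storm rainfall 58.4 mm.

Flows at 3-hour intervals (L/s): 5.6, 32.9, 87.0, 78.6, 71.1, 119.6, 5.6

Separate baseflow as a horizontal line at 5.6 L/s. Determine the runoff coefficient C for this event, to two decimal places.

C ≈ 0.84

ΣQ_DR = 361.2 L/s; V = ΣQ_DR·Δt = 3.901 × 10^6 L.
Runoff depth d = V / A = 49.13 mm.
C = d / P = 49.13 / 58.4 = 0.84.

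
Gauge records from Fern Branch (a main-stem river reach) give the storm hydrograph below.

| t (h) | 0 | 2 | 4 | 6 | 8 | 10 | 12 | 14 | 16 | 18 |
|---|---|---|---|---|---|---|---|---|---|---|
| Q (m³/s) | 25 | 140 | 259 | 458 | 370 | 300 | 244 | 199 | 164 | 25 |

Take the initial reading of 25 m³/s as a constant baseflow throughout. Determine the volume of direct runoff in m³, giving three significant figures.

Direct-runoff ordinates (Q − Q_b): 0.0, 115.0, 234.0, 433.0, 345.0, 275.0, 219.0, 174.0, 139.0, 0.0 m³/s.
ΣQ_DR = 1934 m³/s.
With Δt = 2 h = 7200 s, V = ΣQ_DR · Δt = 1934 × 7200 = 1.39 × 10^7 m³.

V ≈ 1.39 × 10^7 m³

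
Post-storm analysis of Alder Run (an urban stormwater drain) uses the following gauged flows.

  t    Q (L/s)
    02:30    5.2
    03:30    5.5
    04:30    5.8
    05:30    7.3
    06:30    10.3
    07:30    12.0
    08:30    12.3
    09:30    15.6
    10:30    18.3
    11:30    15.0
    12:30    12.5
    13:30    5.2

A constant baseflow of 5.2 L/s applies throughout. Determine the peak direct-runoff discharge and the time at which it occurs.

Q_p = 13.1 L/s at t = 10:30

Subtracting baseflow gives direct-runoff ordinates: 0.0, 0.3, 0.6, 2.1, 5.1, 6.8, 7.1, 10.4, 13.1, 9.8, 7.3, 0.0 L/s.
The maximum is 13.1 L/s, occurring at the reading for t = 10:30.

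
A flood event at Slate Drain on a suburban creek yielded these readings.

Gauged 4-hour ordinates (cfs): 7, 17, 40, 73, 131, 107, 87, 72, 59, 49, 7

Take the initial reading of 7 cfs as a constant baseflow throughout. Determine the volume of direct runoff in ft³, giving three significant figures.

V ≈ 8.24 × 10^6 ft³

Direct-runoff ordinates (Q − Q_b): 0.0, 10.0, 33.0, 66.0, 124.0, 100.0, 80.0, 65.0, 52.0, 42.0, 0.0 cfs.
ΣQ_DR = 572.0 cfs.
With Δt = 4 h = 14400 s, V = ΣQ_DR · Δt = 572.0 × 14400 = 8.24 × 10^6 ft³.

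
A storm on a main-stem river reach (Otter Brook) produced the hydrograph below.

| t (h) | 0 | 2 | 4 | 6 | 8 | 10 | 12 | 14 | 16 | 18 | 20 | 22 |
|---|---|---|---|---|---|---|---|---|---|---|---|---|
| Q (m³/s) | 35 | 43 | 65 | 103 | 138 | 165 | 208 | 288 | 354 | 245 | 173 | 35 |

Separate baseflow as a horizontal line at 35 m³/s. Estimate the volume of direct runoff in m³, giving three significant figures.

V ≈ 1.03 × 10^7 m³

Direct-runoff ordinates (Q − Q_b): 0.0, 8.0, 30.0, 68.0, 103.0, 130.0, 173.0, 253.0, 319.0, 210.0, 138.0, 0.0 m³/s.
ΣQ_DR = 1432 m³/s.
With Δt = 2 h = 7200 s, V = ΣQ_DR · Δt = 1432 × 7200 = 1.03 × 10^7 m³.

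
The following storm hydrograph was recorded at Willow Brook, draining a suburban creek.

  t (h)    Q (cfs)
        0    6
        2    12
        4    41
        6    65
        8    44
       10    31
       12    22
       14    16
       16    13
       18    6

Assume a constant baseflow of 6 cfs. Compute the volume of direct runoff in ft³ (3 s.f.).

Direct-runoff ordinates (Q − Q_b): 0.0, 6.0, 35.0, 59.0, 38.0, 25.0, 16.0, 10.0, 7.0, 0.0 cfs.
ΣQ_DR = 196.0 cfs.
With Δt = 2 h = 7200 s, V = ΣQ_DR · Δt = 196.0 × 7200 = 1.41 × 10^6 ft³.

V ≈ 1.41 × 10^6 ft³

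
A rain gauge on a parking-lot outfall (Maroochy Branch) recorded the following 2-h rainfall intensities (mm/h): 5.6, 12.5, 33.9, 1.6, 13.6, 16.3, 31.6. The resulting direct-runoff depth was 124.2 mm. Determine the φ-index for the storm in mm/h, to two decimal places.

Only the 5 blocks with intensity above φ contribute runoff: 12.5, 33.9, 13.6, 16.3, 31.6 mm/h.
Σ(I−φ)·Δt = d  ⇒  (12.5+33.9+13.6+16.3+31.6 − 5φ)·2 = 124.2
φ = (107.9 − 124.2/2) / 5 = 9.16 mm/h.

φ ≈ 9.16 mm/h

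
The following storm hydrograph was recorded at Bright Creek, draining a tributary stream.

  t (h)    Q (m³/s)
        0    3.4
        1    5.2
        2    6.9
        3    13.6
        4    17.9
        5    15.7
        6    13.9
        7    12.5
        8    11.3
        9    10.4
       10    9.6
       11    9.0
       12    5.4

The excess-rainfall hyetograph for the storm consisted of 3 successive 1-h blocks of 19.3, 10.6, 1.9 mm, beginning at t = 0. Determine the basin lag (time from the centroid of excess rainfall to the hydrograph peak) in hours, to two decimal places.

Centroid of excess rainfall: t_c = Σ P_i·t̄_i / ΣP_i = 0.9528 h (block centres at 0.5, 1.5, 2.5 h).
Hydrograph peak occurs at t = 4 h, so basin lag t_L = 4 − 0.9528 = 3.05 h.

t_L ≈ 3.05 h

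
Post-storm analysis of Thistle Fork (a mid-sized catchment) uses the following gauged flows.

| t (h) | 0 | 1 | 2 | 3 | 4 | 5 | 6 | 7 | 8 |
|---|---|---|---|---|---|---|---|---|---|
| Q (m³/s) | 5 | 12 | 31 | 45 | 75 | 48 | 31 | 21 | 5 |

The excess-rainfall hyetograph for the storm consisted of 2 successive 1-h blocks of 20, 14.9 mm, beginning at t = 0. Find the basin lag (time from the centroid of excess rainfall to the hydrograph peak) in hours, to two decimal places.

t_L ≈ 3.07 h

Centroid of excess rainfall: t_c = Σ P_i·t̄_i / ΣP_i = 0.9269 h (block centres at 0.5, 1.5 h).
Hydrograph peak occurs at t = 4 h, so basin lag t_L = 4 − 0.9269 = 3.07 h.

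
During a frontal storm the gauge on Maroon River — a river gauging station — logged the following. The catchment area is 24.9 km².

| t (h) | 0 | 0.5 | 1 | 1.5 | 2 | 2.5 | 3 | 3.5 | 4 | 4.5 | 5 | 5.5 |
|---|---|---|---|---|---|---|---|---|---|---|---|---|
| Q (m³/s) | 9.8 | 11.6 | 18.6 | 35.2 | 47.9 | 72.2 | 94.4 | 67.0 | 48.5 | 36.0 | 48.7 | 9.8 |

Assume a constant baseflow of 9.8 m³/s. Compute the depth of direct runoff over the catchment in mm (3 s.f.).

Direct runoff: 0.0, 1.8, 8.8, 25.4, 38.1, 62.4, 84.6, 57.2, 38.7, 26.2, 38.9, 0.0 m³/s; ΣQ_DR = 382.1 m³/s.
V = ΣQ_DR · Δt = 382.1 × 1800 s = 6.878 × 10^5 m³.
Over A = 24.9 km², depth = V / A = 27.6 mm.

d ≈ 27.6 mm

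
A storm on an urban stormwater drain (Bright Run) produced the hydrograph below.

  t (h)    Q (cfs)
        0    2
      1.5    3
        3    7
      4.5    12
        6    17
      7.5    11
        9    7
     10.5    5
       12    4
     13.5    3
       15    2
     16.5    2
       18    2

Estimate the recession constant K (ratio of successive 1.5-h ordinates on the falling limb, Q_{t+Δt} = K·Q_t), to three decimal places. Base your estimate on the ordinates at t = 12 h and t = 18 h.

K ≈ 0.841

Using the recession-limb readings at t = 12 h and t = 18 h: Q falls from 4 to 2 cfs over 4 intervals.
K = (Q₂/Q₁)^(1/4) = (2/4)^(1/4) = 0.841.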